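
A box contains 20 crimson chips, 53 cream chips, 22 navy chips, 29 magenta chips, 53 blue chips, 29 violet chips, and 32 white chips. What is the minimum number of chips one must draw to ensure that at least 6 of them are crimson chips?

In the worst case for collecting crimson chips, every non-crimson chip comes out first.
There are 53 + 22 + 29 + 53 + 29 + 32 = 218 non-crimson chips altogether.
After those, each further chip must be crimson, so 218 + 6 = 224 draws guarantee 6 crimson chips.

224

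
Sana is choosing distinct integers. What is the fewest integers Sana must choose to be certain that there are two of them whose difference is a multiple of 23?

24

Integers whose pairwise differences are multiples of 23 are exactly those sharing a remainder mod 23. The 23 residue classes mod 23 are the pigeonholes.
With 23 integers one could put 1 in each residue class and have no class reach 2.
The 24th integer pushes some class to 2, so 23·1 + 1 = 24.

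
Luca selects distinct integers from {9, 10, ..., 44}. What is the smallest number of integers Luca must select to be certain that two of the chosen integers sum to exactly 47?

22

Group the elements by complementary pair {x, 47−x}: {9,38}, {10,37}, {11,36}, …, giving 15 two-element pairs and 6 integers whose partner 47−x falls outside [9,44].
Pigeonhole: treating each of those 21 groups as a pigeonhole, one can pick one integer per group — 21 integers — with no two summing to 47.
The 22nd integer lands in an occupied pair, forcing a sum of 47.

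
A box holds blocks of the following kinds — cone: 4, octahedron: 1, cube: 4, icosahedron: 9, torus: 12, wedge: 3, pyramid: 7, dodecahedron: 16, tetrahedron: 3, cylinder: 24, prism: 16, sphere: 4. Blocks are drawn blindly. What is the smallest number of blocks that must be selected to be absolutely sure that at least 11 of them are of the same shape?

An adversary could hand out at most 10 blocks per shape (8 shapes run out sooner): 4 + 1 + 4 + 9 + 10 + 3 + 7 + 10 + 3 + 10 + 10 + 4 = 75 blocks and still no shape has 11.
By pigeonhole, one more block lands in a shape already at 10, so 76 draws are enough and 75 are not.

76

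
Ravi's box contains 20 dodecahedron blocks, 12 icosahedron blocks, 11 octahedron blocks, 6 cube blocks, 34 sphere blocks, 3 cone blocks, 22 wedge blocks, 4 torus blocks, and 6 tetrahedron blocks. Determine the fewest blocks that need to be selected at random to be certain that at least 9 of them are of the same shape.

The 9 shapes are the holes; the blocks drawn are the pigeons.
To avoid 9 of any one shape, the worst case takes at most 8 of each shape, or every block of a shape that has fewer than 8.
That gives 8 + 8 + 8 + 6 + 8 + 3 + 8 + 4 + 6 = 59 blocks with no shape reaching 9.
The next block forces some shape to 9, so 59 + 1 = 60.

60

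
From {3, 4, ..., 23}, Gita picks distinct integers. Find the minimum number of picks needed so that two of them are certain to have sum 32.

Group the elements by complementary pair {x, 32−x}: {9,23}, {10,22}, {11,21}, …, giving 7 two-element pairs, the single value 16 (it cannot pair with itself since the integers are distinct), and 6 integers whose partner 32−x falls outside [3,23].
Pigeonhole: treating each of those 14 groups as a pigeonhole, one can pick one integer per group — 14 integers — with no two summing to 32.
The 15th integer lands in an occupied pair, forcing a sum of 32.

15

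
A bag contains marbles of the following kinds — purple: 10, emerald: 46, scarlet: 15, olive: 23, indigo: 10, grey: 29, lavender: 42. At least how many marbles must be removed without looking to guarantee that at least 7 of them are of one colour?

43

The 7 colours are the holes; the marbles drawn are the pigeons.
To avoid 7 of any one colour, the worst case takes at most 6 of each colour.
That gives 6 + 6 + 6 + 6 + 6 + 6 + 6 = 42 marbles with no colour reaching 7.
The next marble forces some colour to 7, so 42 + 1 = 43.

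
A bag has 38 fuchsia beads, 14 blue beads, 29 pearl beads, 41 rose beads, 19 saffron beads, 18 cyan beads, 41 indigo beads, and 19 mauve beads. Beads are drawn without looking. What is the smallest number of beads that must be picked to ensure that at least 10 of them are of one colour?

73

An adversary could hand out at most 9 beads per colour: 9 + 9 + 9 + 9 + 9 + 9 + 9 + 9 = 72 beads and still no colour has 10.
One more bead lands in a colour already at 9, so 73 draws are enough and 72 are not.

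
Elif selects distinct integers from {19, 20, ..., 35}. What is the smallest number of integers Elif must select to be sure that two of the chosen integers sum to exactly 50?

12

Two chosen integers sum to 50 exactly when both halves of some pair {x, 50−x} with 19 ≤ x ≤ 50−x ≤ 31 are chosen — 6 such pairs.
The remaining 5 elements (those with no distinct partner in range) can never complete a 50-sum, so the worst case takes all of them and one from each pair: 5 + 6 = 11.
The 12th integer has to be the second member of some pair, so 11 + 1 = 12.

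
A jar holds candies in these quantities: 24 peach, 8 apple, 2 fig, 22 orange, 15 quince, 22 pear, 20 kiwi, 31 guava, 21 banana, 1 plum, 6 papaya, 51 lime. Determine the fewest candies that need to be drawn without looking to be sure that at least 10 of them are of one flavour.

Pigeonhole: put each drawn candy into a box by flavour. The largest draw with every box below 10 takes min(count, 9) from each flavour; flavours with fewer than 9 contribute all they have.
Σ min(cᵢ, 9) = 9 + 8 + 2 + 9 + 9 + 9 + 9 + 9 + 9 + 1 + 6 + 9 = 89.
Draw number 89 + 1 = 90 must push one box to 10.

90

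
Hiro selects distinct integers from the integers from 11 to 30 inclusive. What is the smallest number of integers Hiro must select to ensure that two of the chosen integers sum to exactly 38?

Group the elements by complementary pair {x, 38−x}: {11,27}, {12,26}, {13,25}, …, giving 8 two-element pairs, the single value 19 (it cannot pair with itself since the integers are distinct), and 3 integers whose partner 38−x falls outside [11,30].
Pigeonhole: treating each of those 12 groups as a pigeonhole, one can pick one integer per group — 12 integers — with no two summing to 38.
The 13th integer lands in an occupied pair, forcing a sum of 38.

13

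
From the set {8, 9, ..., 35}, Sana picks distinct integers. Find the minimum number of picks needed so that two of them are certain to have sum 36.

19

A set avoiding the sum 36 can contain at most one of each pair {x, 36−x}, plus the 8 elements whose complement lies outside the range or equal to its own complement.
The integers 18, …, 35 (18 of them) are such a set: any two sum to at least 18+19 = 37 > 36.
Any 19th integer completes one of the 10 pairs, so 19 choices force a sum of 36.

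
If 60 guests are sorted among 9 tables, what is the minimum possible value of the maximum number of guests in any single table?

By the pigeonhole principle, the 9 tables are the holes and the 60 guests are the pigeons.
If every table held at most 6 guests, the total would be at most 9 × 6 = 54, which is less than 60.
So some table holds at least ⌈60/9⌉ = 7 guests.

7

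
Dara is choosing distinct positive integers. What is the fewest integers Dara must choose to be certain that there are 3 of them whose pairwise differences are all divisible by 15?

31

Integers whose pairwise differences are multiples of 15 are exactly those sharing a remainder mod 15. By pigeonhole, the 15 residue classes mod 15 are the pigeonholes.
With 30 integers one could put 2 in each residue class and have no class reach 3.
The 31st integer pushes some class to 3, so 15·2 + 1 = 31.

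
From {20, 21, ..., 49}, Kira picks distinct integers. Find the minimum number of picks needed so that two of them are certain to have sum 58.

22

Group the elements by complementary pair {x, 58−x}: {20,38}, {21,37}, {22,36}, …, giving 9 two-element pairs, the single value 29 (it cannot pair with itself since the integers are distinct), and 11 integers whose partner 58−x falls outside [20,49].
Pigeonhole: treating each of those 21 groups as a pigeonhole, one can pick one integer per group — 21 integers — with no two summing to 58.
The 22nd integer lands in an occupied pair, forcing a sum of 58.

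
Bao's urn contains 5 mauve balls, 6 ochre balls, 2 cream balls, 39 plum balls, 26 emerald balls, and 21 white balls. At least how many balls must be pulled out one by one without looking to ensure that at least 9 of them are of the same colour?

38

An adversary could hand out at most 8 balls per colour (mauve, ochre, cream run out sooner): 5 + 6 + 2 + 8 + 8 + 8 = 37 balls and still no colour has 9.
By the pigeonhole principle, one more ball lands in a colour already at 8, so 38 draws are enough and 37 are not.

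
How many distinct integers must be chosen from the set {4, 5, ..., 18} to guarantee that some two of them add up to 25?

A set avoiding the sum 25 can contain at most one of each pair {x, 25−x}, plus the 3 elements whose complement lies outside the range.
The integers 4, …, 12 (9 of them) are such a set: any two sum to at least 4+5 = 9 and at most 11+12 = 23 < 25.
By pigeonhole, any 10th integer completes one of the 6 pairs, so 10 choices force a sum of 25.

10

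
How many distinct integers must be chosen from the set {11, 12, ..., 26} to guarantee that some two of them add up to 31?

A set avoiding the sum 31 can contain at most one of each pair {x, 31−x}, plus the 6 elements whose complement lies outside the range.
The integers 16, …, 26 (11 of them) are such a set: any two sum to at least 16+17 = 33 > 31.
By the pigeonhole principle, any 12th integer completes one of the 5 pairs, so 12 choices force a sum of 31.

12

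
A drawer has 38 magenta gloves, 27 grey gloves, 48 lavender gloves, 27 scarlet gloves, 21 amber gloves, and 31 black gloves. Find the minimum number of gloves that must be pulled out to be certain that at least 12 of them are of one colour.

67

An adversary could hand out at most 11 gloves per colour: 11 + 11 + 11 + 11 + 11 + 11 = 66 gloves and still no colour has 12.
By the pigeonhole principle, one more glove lands in a colour already at 11, so 67 draws are enough and 66 are not.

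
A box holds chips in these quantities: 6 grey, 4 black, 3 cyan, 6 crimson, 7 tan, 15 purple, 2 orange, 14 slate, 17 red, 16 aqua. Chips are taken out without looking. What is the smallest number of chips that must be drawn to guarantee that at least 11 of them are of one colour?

69

An adversary could hand out at most 10 chips per colour (6 colours run out sooner): 6 + 4 + 3 + 6 + 7 + 10 + 2 + 10 + 10 + 10 = 68 chips and still no colour has 11.
By pigeonhole, one more chip lands in a colour already at 10, so 69 draws are enough and 68 are not.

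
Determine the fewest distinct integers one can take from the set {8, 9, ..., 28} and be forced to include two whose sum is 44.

Group the elements by complementary pair {x, 44−x}: {16,28}, {17,27}, {18,26}, …, giving 6 two-element pairs, the single value 22 (it cannot pair with itself since the integers are distinct), and 8 integers whose partner 44−x falls outside [8,28].
By the pigeonhole principle, treating each of those 15 groups as a pigeonhole, one can pick one integer per group — 15 integers — with no two summing to 44.
The 16th integer lands in an occupied pair, forcing a sum of 44.

16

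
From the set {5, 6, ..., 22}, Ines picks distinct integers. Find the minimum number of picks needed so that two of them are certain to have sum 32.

A set avoiding the sum 32 can contain at most one of each pair {x, 32−x}, plus the 6 elements whose complement lies outside the range or equal to its own complement.
The integers 5, …, 16 (12 of them) are such a set: any two sum to at least 5+6 = 11 and at most 15+16 = 31 < 32.
Any 13th integer completes one of the 6 pairs, so 13 choices force a sum of 32.

13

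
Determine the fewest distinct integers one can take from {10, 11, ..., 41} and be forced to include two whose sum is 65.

Group the elements by complementary pair {x, 65−x}: {24,41}, {25,40}, {26,39}, …, giving 9 two-element pairs and 14 integers whose partner 65−x falls outside [10,41].
By the pigeonhole principle, treating each of those 23 groups as a pigeonhole, one can pick one integer per group — 23 integers — with no two summing to 65.
The 24th integer lands in an occupied pair, forcing a sum of 65.

24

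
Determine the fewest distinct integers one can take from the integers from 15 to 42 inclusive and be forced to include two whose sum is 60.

A set avoiding the sum 60 can contain at most one of each pair {x, 60−x}, plus the 4 elements whose complement lies outside the range or equal to its own complement.
The integers 15, …, 30 (16 of them) are such a set: any two sum to at least 15+16 = 31 and at most 29+30 = 59 < 60.
By the pigeonhole principle, any 17th integer completes one of the 12 pairs, so 17 choices force a sum of 60.

17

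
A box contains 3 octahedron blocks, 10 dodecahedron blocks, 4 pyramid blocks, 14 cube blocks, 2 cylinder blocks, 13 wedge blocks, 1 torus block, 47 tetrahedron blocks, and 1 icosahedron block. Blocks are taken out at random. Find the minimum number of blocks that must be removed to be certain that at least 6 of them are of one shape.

An adversary could hand out at most 5 blocks per shape (5 shapes run out sooner): 3 + 5 + 4 + 5 + 2 + 5 + 1 + 5 + 1 = 31 blocks and still no shape has 6.
One more block lands in a shape already at 5, so 32 draws are enough and 31 are not.

32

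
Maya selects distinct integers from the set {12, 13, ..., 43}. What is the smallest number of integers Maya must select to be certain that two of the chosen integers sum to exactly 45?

Group the elements by complementary pair {x, 45−x}: {12,33}, {13,32}, {14,31}, …, giving 11 two-element pairs and 10 integers whose partner 45−x falls outside [12,43].
Treating each of those 21 groups as a pigeonhole, one can pick one integer per group — 21 integers — with no two summing to 45.
The 22nd integer lands in an occupied pair, forcing a sum of 45.

22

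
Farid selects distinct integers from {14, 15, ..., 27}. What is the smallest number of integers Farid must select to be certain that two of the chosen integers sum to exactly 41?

8

Two chosen integers sum to 41 exactly when both halves of some pair {x, 41−x} with 14 ≤ x ≤ 41−x ≤ 27 are chosen — 7 such pairs.
Every element belongs to one of those pairs, so the worst case picks one from each: 7 integers.
The 8th integer has to be the second member of some pair, so 7 + 1 = 8.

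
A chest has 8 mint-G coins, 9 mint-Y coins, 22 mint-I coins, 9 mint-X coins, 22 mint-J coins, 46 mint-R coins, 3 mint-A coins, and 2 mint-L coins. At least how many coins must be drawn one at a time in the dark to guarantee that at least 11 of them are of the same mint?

62

By pigeonhole, the 8 mints are the holes; the coins drawn are the pigeons.
To avoid 11 of any one mint, the worst case takes at most 10 of each mint, or every coin of a mint that has fewer than 10.
That gives 8 + 9 + 10 + 9 + 10 + 10 + 3 + 2 = 61 coins with no mint reaching 11.
The next coin forces some mint to 11, so 61 + 1 = 62.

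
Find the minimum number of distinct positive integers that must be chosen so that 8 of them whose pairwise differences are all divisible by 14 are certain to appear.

99

Integers whose pairwise differences are multiples of 14 are exactly those sharing a remainder mod 14. By the pigeonhole principle, the 14 residue classes mod 14 are the pigeonholes.
With 98 integers one could put 7 in each residue class and have no class reach 8.
The 99th integer pushes some class to 8, so 14·7 + 1 = 99.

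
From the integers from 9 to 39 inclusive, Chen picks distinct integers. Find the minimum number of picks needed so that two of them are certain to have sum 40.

21

Two chosen integers sum to 40 exactly when both halves of some pair {x, 40−x} with 9 ≤ x ≤ 40−x ≤ 31 are chosen — 11 such pairs.
The remaining 9 elements (those with no distinct partner in range) can never complete a 40-sum, so the worst case takes all of them and one from each pair: 9 + 11 = 20.
Pigeonhole: the 21st integer has to be the second member of some pair, so 20 + 1 = 21.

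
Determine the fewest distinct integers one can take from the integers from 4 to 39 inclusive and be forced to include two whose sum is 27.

Group the elements by complementary pair {x, 27−x}: {4,23}, {5,22}, {6,21}, …, giving 10 two-element pairs and 16 integers whose partner 27−x falls outside [4,39].
Treating each of those 26 groups as a pigeonhole, one can pick one integer per group — 26 integers — with no two summing to 27.
The 27th integer lands in an occupied pair, forcing a sum of 27.

27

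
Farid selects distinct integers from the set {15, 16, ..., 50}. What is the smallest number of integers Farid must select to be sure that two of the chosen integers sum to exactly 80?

27

Group the elements by complementary pair {x, 80−x}: {30,50}, {31,49}, {32,48}, …, giving 10 two-element pairs, the single value 40 (it cannot pair with itself since the integers are distinct), and 15 integers whose partner 80−x falls outside [15,50].
Treating each of those 26 groups as a pigeonhole, one can pick one integer per group — 26 integers — with no two summing to 80.
The 27th integer lands in an occupied pair, forcing a sum of 80.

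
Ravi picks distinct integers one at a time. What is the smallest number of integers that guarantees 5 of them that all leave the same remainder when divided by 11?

45

By the pigeonhole principle, the 11 residue classes mod 11 are the pigeonholes.
With 44 integers one could put 4 in each residue class and have no class reach 5.
The 45th integer pushes some class to 5, so 11·4 + 1 = 45.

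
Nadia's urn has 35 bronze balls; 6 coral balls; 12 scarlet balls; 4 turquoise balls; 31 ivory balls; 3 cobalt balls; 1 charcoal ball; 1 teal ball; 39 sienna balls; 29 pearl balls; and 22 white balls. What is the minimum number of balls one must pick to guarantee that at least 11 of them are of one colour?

76

By the pigeonhole principle, the 11 colours are the holes; the balls drawn are the pigeons.
To avoid 11 of any one colour, the worst case takes at most 10 of each colour, or every ball of a colour that has fewer than 10.
That gives 10 + 6 + 10 + 4 + 10 + 3 + 1 + 1 + 10 + 10 + 10 = 75 balls with no colour reaching 11.
The next ball forces some colour to 11, so 75 + 1 = 76.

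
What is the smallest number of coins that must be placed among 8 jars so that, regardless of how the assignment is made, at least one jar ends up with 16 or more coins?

121

With 120 coins one could put exactly 15 in each of the 8 jars, and no jar would reach 16.
One more coin must land in a jar that already has 15, giving it 16.
So 8 × 15 + 1 = 121 coins are required.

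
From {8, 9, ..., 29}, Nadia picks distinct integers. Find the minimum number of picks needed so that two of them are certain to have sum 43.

A set avoiding the sum 43 can contain at most one of each pair {x, 43−x}, plus the 6 elements whose complement lies outside the range.
The integers 8, …, 21 (14 of them) are such a set: any two sum to at least 8+9 = 17 and at most 20+21 = 41 < 43.
Pigeonhole: any 15th integer completes one of the 8 pairs, so 15 choices force a sum of 43.

15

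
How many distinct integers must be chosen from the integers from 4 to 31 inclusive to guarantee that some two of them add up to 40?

18

Group the elements by complementary pair {x, 40−x}: {9,31}, {10,30}, {11,29}, …, giving 11 two-element pairs, the single value 20 (it cannot pair with itself since the integers are distinct), and 5 integers whose partner 40−x falls outside [4,31].
Treating each of those 17 groups as a pigeonhole, one can pick one integer per group — 17 integers — with no two summing to 40.
The 18th integer lands in an occupied pair, forcing a sum of 40.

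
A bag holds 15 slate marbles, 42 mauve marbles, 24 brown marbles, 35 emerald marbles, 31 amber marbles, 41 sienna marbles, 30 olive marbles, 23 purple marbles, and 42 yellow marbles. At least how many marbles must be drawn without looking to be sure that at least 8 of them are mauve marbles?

249

In the worst case for collecting mauve marbles, every non-mauve marble comes out first.
There are 15 + 24 + 35 + 31 + 41 + 30 + 23 + 42 = 241 non-mauve marbles altogether.
After those, each further marble must be mauve, so 241 + 8 = 249 draws guarantee 8 mauve marbles.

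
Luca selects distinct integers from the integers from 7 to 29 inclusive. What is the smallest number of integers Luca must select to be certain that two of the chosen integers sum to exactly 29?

16

Group the elements by complementary pair {x, 29−x}: {7,22}, {8,21}, {9,20}, …, giving 8 two-element pairs and 7 integers whose partner 29−x falls outside [7,29].
Treating each of those 15 groups as a pigeonhole, one can pick one integer per group — 15 integers — with no two summing to 29.
The 16th integer lands in an occupied pair, forcing a sum of 29.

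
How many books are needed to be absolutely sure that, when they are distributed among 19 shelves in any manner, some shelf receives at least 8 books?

With 133 books one could put exactly 7 in each of the 19 shelves, and no shelf would reach 8.
By the pigeonhole principle, one more book must land in a shelf that already has 7, giving it 8.
So 19 × 7 + 1 = 134 books are required.

134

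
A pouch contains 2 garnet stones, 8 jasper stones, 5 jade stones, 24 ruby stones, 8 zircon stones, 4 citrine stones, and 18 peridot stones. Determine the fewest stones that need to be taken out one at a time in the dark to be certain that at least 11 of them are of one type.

The 7 types are the holes; the stones drawn are the pigeons.
To avoid 11 of any one type, the worst case takes at most 10 of each type, or every stone of a type that has fewer than 10.
That gives 2 + 8 + 5 + 10 + 8 + 4 + 10 = 47 stones with no type reaching 11.
The next stone forces some type to 11, so 47 + 1 = 48.

48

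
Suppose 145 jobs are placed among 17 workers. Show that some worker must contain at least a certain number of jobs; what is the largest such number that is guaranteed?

9

The 17 workers are the holes and the 145 jobs are the pigeons.
If every worker held at most 8 jobs, the total would be at most 17 × 8 = 136, which is less than 145.
So some worker holds at least ⌈145/17⌉ = 9 jobs.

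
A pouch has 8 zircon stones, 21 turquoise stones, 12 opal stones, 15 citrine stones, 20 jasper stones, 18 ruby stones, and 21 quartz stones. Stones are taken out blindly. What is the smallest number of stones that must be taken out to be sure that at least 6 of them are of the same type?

36

Put each drawn stone into a box by type. The largest draw with every box below 6 takes min(count, 5) from each type.
Σ min(cᵢ, 5) = 5 + 5 + 5 + 5 + 5 + 5 + 5 = 35.
Draw number 35 + 1 = 36 must push one box to 6.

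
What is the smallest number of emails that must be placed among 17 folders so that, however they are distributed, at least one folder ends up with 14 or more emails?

222

With 221 emails one could put exactly 13 in each of the 17 folders, and no folder would reach 14.
Pigeonhole: one more email must land in a folder that already has 13, giving it 14.
So 17 × 13 + 1 = 222 emails are required.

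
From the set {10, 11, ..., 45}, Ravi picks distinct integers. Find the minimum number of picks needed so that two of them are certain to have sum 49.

22

Two chosen integers sum to 49 exactly when both halves of some pair {x, 49−x} with 10 ≤ x ≤ 49−x ≤ 39 are chosen — 15 such pairs.
The remaining 6 elements (those with no distinct partner in range) can never complete a 49-sum, so the worst case takes all of them and one from each pair: 6 + 15 = 21.
By the pigeonhole principle, the 22nd integer has to be the second member of some pair, so 21 + 1 = 22.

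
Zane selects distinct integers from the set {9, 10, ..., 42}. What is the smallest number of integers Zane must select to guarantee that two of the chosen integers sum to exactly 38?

Group the elements by complementary pair {x, 38−x}: {9,29}, {10,28}, {11,27}, …, giving 10 two-element pairs, the single value 19 (it cannot pair with itself since the integers are distinct), and 13 integers whose partner 38−x falls outside [9,42].
By pigeonhole, treating each of those 24 groups as a pigeonhole, one can pick one integer per group — 24 integers — with no two summing to 38.
The 25th integer lands in an occupied pair, forcing a sum of 38.

25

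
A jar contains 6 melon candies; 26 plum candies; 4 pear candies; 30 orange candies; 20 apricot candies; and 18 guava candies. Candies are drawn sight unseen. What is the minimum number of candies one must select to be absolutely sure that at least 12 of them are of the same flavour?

55

The 6 flavours are the holes; the candies drawn are the pigeons.
To avoid 12 of any one flavour, the worst case takes at most 11 of each flavour, or every candy of a flavour that has fewer than 11.
That gives 6 + 11 + 4 + 11 + 11 + 11 = 54 candies with no flavour reaching 12.
The next candy forces some flavour to 12, so 54 + 1 = 55.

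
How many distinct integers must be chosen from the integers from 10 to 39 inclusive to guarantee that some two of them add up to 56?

20

Group the elements by complementary pair {x, 56−x}: {17,39}, {18,38}, {19,37}, …, giving 11 two-element pairs, the single value 28 (it cannot pair with itself since the integers are distinct), and 7 integers whose partner 56−x falls outside [10,39].
Treating each of those 19 groups as a pigeonhole, one can pick one integer per group — 19 integers — with no two summing to 56.
The 20th integer lands in an occupied pair, forcing a sum of 56.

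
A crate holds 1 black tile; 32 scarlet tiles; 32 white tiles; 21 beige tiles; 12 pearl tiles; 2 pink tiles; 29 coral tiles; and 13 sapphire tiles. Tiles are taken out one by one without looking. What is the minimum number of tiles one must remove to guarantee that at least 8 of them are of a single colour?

46

By pigeonhole, put each drawn tile into a box by colour. The largest draw with every box below 8 takes min(count, 7) from each colour; colours with fewer than 7 contribute all they have.
Σ min(cᵢ, 7) = 1 + 7 + 7 + 7 + 7 + 2 + 7 + 7 = 45.
Draw number 45 + 1 = 46 must push one box to 8.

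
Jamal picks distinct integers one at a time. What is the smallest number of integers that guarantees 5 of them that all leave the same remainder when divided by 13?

53

The 13 residue classes mod 13 are the pigeonholes.
With 52 integers one could put 4 in each residue class and have no class reach 5.
The 53rd integer pushes some class to 5, so 13·4 + 1 = 53.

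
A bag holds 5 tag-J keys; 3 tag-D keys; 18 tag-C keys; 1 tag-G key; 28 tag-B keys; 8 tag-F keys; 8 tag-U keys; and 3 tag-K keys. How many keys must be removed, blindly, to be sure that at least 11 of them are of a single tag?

49

By pigeonhole, put each drawn key into a box by tag. The largest draw with every box below 11 takes min(count, 10) from each tag; tags with fewer than 10 contribute all they have.
Σ min(cᵢ, 10) = 5 + 3 + 10 + 1 + 10 + 8 + 8 + 3 = 48.
Draw number 48 + 1 = 49 must push one box to 11.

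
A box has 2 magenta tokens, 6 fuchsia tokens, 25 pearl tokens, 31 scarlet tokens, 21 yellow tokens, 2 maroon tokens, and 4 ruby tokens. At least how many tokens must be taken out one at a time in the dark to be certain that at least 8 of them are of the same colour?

36

Put each drawn token into a box by colour. The largest draw with every box below 8 takes min(count, 7) from each colour; colours with fewer than 7 contribute all they have.
Σ min(cᵢ, 7) = 2 + 6 + 7 + 7 + 7 + 2 + 4 = 35.
Draw number 35 + 1 = 36 must push one box to 8.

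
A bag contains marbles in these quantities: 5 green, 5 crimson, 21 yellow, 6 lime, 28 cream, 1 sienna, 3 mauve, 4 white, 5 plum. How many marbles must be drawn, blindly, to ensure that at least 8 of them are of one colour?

By the pigeonhole principle, put each drawn marble into a box by colour. The largest draw with every box below 8 takes min(count, 7) from each colour; colours with fewer than 7 contribute all they have.
Σ min(cᵢ, 7) = 5 + 5 + 7 + 6 + 7 + 1 + 3 + 4 + 5 = 43.
Draw number 43 + 1 = 44 must push one box to 8.

44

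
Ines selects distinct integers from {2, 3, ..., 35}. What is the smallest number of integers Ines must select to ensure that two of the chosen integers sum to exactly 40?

Group the elements by complementary pair {x, 40−x}: {5,35}, {6,34}, {7,33}, …, giving 15 two-element pairs, the single value 20 (it cannot pair with itself since the integers are distinct), and 3 integers whose partner 40−x falls outside [2,35].
Treating each of those 19 groups as a pigeonhole, one can pick one integer per group — 19 integers — with no two summing to 40.
The 20th integer lands in an occupied pair, forcing a sum of 40.

20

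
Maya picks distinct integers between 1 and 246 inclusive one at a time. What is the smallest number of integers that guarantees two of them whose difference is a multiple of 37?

Integers whose pairwise differences are multiples of 37 are exactly those sharing a remainder mod 37. The 37 residue classes mod 37 are the pigeonholes.
With 37 integers one could put 1 in each residue class and have no class reach 2.
The 38th integer pushes some class to 2, so 37·1 + 1 = 38.

38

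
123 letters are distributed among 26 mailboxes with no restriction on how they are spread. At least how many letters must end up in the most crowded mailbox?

5

By the pigeonhole principle, the 26 mailboxes are the holes and the 123 letters are the pigeons.
If every mailbox held at most 4 letters, the total would be at most 26 × 4 = 104, which is less than 123.
So some mailbox holds at least ⌈123/26⌉ = 5 letters.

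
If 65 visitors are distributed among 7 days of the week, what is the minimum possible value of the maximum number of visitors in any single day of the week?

10

Pigeonhole: the 7 days of the week are the holes and the 65 visitors are the pigeons.
If every day of the week held at most 9 visitors, the total would be at most 7 × 9 = 63, which is less than 65.
So some day of the week holds at least ⌈65/7⌉ = 10 visitors.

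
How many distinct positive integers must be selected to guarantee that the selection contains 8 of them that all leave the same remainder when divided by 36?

The 36 residue classes mod 36 are the pigeonholes.
With 252 integers one could put 7 in each residue class and have no class reach 8.
The 253rd integer pushes some class to 8, so 36·7 + 1 = 253.

253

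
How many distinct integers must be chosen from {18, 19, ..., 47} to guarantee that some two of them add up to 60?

19

A set avoiding the sum 60 can contain at most one of each pair {x, 60−x}, plus the 6 elements whose complement lies outside the range or equal to its own complement.
The integers 30, …, 47 (18 of them) are such a set: any two sum to at least 30+31 = 61 > 60.
By the pigeonhole principle, any 19th integer completes one of the 12 pairs, so 19 choices force a sum of 60.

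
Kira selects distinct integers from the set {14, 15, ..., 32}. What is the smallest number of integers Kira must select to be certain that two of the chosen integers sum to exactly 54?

15

Group the elements by complementary pair {x, 54−x}: {22,32}, {23,31}, {24,30}, …, giving 5 two-element pairs; the single value 27 (it cannot pair with itself since the integers are distinct); and 8 integers whose partner 54−x falls outside [14,32].
Treating each of those 14 groups as a pigeonhole, one can pick one integer per group — 14 integers — with no two summing to 54.
The 15th integer lands in an occupied pair, forcing a sum of 54.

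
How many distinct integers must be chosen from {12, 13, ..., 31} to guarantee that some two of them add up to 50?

15

A set avoiding the sum 50 can contain at most one of each pair {x, 50−x}, plus the 8 elements whose complement lies outside the range or equal to its own complement.
The integers 12, …, 25 (14 of them) are such a set: any two sum to at least 12+13 = 25 and at most 24+25 = 49 < 50.
Pigeonhole: any 15th integer completes one of the 6 pairs, so 15 choices force a sum of 50.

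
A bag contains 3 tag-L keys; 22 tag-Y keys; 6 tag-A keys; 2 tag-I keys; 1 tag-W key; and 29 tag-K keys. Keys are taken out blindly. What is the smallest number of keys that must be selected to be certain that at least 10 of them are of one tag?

Put each drawn key into a box by tag. The largest draw with every box below 10 takes min(count, 9) from each tag; tags with fewer than 9 contribute all they have.
Σ min(cᵢ, 9) = 3 + 9 + 6 + 2 + 1 + 9 = 30.
Draw number 30 + 1 = 31 must push one box to 10.

31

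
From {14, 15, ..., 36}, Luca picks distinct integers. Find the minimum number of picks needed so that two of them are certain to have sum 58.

Group the elements by complementary pair {x, 58−x}: {22,36}, {23,35}, {24,34}, …, giving 7 two-element pairs, the single value 29 (it cannot pair with itself since the integers are distinct), and 8 integers whose partner 58−x falls outside [14,36].
Treating each of those 16 groups as a pigeonhole, one can pick one integer per group — 16 integers — with no two summing to 58.
The 17th integer lands in an occupied pair, forcing a sum of 58.

17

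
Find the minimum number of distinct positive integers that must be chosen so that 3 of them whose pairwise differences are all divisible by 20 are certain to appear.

41

Integers whose pairwise differences are multiples of 20 are exactly those sharing a remainder mod 20. By the pigeonhole principle, the 20 residue classes mod 20 are the pigeonholes.
With 40 integers one could put 2 in each residue class and have no class reach 3.
The 41st integer pushes some class to 3, so 20·2 + 1 = 41.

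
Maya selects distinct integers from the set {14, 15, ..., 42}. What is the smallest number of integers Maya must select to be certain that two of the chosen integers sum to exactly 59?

Two chosen integers sum to 59 exactly when both halves of some pair {x, 59−x} with 17 ≤ x ≤ 59−x ≤ 42 are chosen — 13 such pairs.
The remaining 3 elements (those with no distinct partner in range) can never complete a 59-sum, so the worst case takes all of them and one from each pair: 3 + 13 = 16.
By pigeonhole, the 17th integer has to be the second member of some pair, so 16 + 1 = 17.

17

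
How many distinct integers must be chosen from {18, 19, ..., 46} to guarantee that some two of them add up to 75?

A set avoiding the sum 75 can contain at most one of each pair {x, 75−x}, plus the 11 elements whose complement lies outside the range.
The integers 18, …, 37 (20 of them) are such a set: any two sum to at least 18+19 = 37 and at most 36+37 = 73 < 75.
Any 21st integer completes one of the 9 pairs, so 21 choices force a sum of 75.

21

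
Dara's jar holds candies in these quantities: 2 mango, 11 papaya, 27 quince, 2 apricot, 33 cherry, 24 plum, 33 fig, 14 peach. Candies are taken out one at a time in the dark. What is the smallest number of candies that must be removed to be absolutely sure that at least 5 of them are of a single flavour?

29

An adversary could hand out at most 4 candies per flavour (mango, apricot run out sooner): 2 + 4 + 4 + 2 + 4 + 4 + 4 + 4 = 28 candies and still no flavour has 5.
One more candy lands in a flavour already at 4, so 29 draws are enough and 28 are not.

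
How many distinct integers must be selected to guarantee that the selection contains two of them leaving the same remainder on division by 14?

By pigeonhole, the 14 residue classes mod 14 are the pigeonholes.
With 14 integers one could put 1 in each residue class and have no class reach 2.
The 15th integer pushes some class to 2, so 14·1 + 1 = 15.

15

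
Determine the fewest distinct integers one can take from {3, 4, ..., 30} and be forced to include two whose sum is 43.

A set avoiding the sum 43 can contain at most one of each pair {x, 43−x}, plus the 10 elements whose complement lies outside the range.
The integers 3, …, 21 (19 of them) are such a set: any two sum to at least 3+4 = 7 and at most 20+21 = 41 < 43.
Any 20th integer completes one of the 9 pairs, so 20 choices force a sum of 43.

20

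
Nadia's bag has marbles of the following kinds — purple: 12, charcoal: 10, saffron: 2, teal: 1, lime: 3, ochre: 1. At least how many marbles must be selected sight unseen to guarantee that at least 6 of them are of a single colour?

18

Pigeonhole: put each drawn marble into a box by colour. The largest draw with every box below 6 takes min(count, 5) from each colour; colours with fewer than 5 contribute all they have.
Σ min(cᵢ, 5) = 5 + 5 + 2 + 1 + 3 + 1 = 17.
Draw number 17 + 1 = 18 must push one box to 6.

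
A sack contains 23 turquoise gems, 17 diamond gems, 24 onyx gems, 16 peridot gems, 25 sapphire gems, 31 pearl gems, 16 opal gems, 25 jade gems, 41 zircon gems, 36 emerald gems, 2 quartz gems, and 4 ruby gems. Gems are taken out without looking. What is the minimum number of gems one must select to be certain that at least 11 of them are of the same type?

107

The 12 types are the holes; the gems drawn are the pigeons.
To avoid 11 of any one type, the worst case takes at most 10 of each type, or every gem of a type that has fewer than 10.
That gives 10 + 10 + 10 + 10 + 10 + 10 + 10 + 10 + 10 + 10 + 2 + 4 = 106 gems with no type reaching 11.
The next gem forces some type to 11, so 106 + 1 = 107.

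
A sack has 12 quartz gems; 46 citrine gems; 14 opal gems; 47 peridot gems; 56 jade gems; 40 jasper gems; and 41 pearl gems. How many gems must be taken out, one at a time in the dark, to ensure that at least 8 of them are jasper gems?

224

In the worst case for collecting jasper gems, every non-jasper gem comes out first.
There are 12 + 46 + 14 + 47 + 56 + 41 = 216 non-jasper gems altogether.
After those, each further gem must be jasper, so 216 + 8 = 224 draws guarantee 8 jasper gems.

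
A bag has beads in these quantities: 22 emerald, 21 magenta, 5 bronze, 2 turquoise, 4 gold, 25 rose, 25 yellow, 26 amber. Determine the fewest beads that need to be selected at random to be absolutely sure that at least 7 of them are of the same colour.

42

By the pigeonhole principle, the 8 colours are the holes; the beads drawn are the pigeons.
To avoid 7 of any one colour, the worst case takes at most 6 of each colour, or every bead of a colour that has fewer than 6.
That gives 6 + 6 + 5 + 2 + 4 + 6 + 6 + 6 = 41 beads with no colour reaching 7.
The next bead forces some colour to 7, so 41 + 1 = 42.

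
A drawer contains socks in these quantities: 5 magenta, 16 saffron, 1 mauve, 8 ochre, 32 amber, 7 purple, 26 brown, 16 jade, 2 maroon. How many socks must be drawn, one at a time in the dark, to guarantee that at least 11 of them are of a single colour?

64

An adversary could hand out at most 10 socks per colour (5 colours run out sooner): 5 + 10 + 1 + 8 + 10 + 7 + 10 + 10 + 2 = 63 socks and still no colour has 11.
One more sock lands in a colour already at 10, so 64 draws are enough and 63 are not.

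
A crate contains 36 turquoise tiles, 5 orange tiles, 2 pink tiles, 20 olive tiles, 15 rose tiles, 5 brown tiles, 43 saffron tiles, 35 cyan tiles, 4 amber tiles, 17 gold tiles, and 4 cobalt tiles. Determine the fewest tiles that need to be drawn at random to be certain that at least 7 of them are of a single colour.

57

An adversary could hand out at most 6 tiles per colour (5 colours run out sooner): 6 + 5 + 2 + 6 + 6 + 5 + 6 + 6 + 4 + 6 + 4 = 56 tiles and still no colour has 7.
By the pigeonhole principle, one more tile lands in a colour already at 6, so 57 draws are enough and 56 are not.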